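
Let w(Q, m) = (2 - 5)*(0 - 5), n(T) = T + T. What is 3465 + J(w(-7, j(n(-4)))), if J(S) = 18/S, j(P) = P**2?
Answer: 17331/5 ≈ 3466.2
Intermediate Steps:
n(T) = 2*T
w(Q, m) = 15 (w(Q, m) = -3*(-5) = 15)
3465 + J(w(-7, j(n(-4)))) = 3465 + 18/15 = 3465 + 18*(1/15) = 3465 + 6/5 = 17331/5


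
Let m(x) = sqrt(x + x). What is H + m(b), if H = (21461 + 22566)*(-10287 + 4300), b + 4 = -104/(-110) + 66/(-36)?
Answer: -263589649 + I*sqrt(266145)/165 ≈ -2.6359e+8 + 3.1266*I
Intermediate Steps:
b = -1613/330 (b = -4 + (-104/(-110) + 66/(-36)) = -4 + (-104*(-1/110) + 66*(-1/36)) = -4 + (52/55 - 11/6) = -4 - 293/330 = -1613/330 ≈ -4.8879)
m(x) = sqrt(2)*sqrt(x) (m(x) = sqrt(2*x) = sqrt(2)*sqrt(x))
H = -263589649 (H = 44027*(-5987) = -263589649)
H + m(b) = -263589649 + sqrt(2)*sqrt(-1613/330) = -263589649 + sqrt(2)*(I*sqrt(532290)/330) = -263589649 + I*sqrt(266145)/165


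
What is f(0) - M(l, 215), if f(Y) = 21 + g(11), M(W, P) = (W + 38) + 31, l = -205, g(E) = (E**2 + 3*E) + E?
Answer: 322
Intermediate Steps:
g(E) = E**2 + 4*E
M(W, P) = 69 + W (M(W, P) = (38 + W) + 31 = 69 + W)
f(Y) = 186 (f(Y) = 21 + 11*(4 + 11) = 21 + 11*15 = 21 + 165 = 186)
f(0) - M(l, 215) = 186 - (69 - 205) = 186 - 1*(-136) = 186 + 136 = 322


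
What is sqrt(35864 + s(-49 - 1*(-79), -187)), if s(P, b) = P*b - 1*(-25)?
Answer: sqrt(30279) ≈ 174.01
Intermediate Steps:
s(P, b) = 25 + P*b (s(P, b) = P*b + 25 = 25 + P*b)
sqrt(35864 + s(-49 - 1*(-79), -187)) = sqrt(35864 + (25 + (-49 - 1*(-79))*(-187))) = sqrt(35864 + (25 + (-49 + 79)*(-187))) = sqrt(35864 + (25 + 30*(-187))) = sqrt(35864 + (25 - 5610)) = sqrt(35864 - 5585) = sqrt(30279)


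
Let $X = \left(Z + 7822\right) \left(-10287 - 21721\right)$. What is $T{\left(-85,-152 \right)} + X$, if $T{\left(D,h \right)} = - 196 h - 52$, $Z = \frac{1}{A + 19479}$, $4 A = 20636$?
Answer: $- \frac{3083899498688}{12319} \approx -2.5034 \cdot 10^{8}$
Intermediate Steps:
$A = 5159$ ($A = \frac{1}{4} \cdot 20636 = 5159$)
$Z = \frac{1}{24638}$ ($Z = \frac{1}{5159 + 19479} = \frac{1}{24638} \approx 4.0588 \cdot 10^{-5}$)
$T{\left(D,h \right)} = -52 - 196 h$
$X = - \frac{3084265865748}{12319}$ ($X = \left(\frac{1}{24638} + 7822\right) \left(-10287 - 21721\right) = \frac{192718437}{24638} \left(-32008\right) = - \frac{3084265865748}{12319} \approx -2.5037 \cdot 10^{8}$)
$T{\left(-85,-152 \right)} + X = \left(-52 - -29792\right) - \frac{3084265865748}{12319} = \left(-52 + 29792\right) - \frac{3084265865748}{12319} = 29740 - \frac{3084265865748}{12319} = - \frac{3083899498688}{12319}$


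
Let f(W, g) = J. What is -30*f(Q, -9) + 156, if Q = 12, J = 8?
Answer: -84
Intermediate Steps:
f(W, g) = 8
-30*f(Q, -9) + 156 = -30*8 + 156 = -240 + 156 = -84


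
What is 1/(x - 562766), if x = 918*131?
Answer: -1/442508 ≈ -2.2598e-6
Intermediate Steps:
x = 120258
1/(x - 562766) = 1/(120258 - 562766) = 1/(-442508) = -1/442508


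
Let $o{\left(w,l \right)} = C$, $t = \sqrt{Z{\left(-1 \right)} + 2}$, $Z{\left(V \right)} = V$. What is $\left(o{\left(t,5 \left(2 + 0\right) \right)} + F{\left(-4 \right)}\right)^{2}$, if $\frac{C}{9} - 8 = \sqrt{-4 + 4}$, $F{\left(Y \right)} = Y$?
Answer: $4624$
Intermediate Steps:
$C = 72$ ($C = 72 + 9 \sqrt{-4 + 4} = 72 + 9 \sqrt{0} = 72 + 9 \cdot 0 = 72 + 0 = 72$)
$t = 1$ ($t = \sqrt{-1 + 2} = \sqrt{1} = 1$)
$o{\left(w,l \right)} = 72$
$\left(o{\left(t,5 \left(2 + 0\right) \right)} + F{\left(-4 \right)}\right)^{2} = \left(72 - 4\right)^{2} = 68^{2} = 4624$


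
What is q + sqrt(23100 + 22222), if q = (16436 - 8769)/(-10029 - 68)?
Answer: -7667/10097 + sqrt(45322) ≈ 212.13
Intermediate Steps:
q = -7667/10097 (q = 7667/(-10097) = 7667*(-1/10097) = -7667/10097 ≈ -0.75933)
q + sqrt(23100 + 22222) = -7667/10097 + sqrt(23100 + 22222) = -7667/10097 + sqrt(45322)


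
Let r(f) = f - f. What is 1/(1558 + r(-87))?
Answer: 1/1558 ≈ 0.00064185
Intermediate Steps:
r(f) = 0
1/(1558 + r(-87)) = 1/(1558 + 0) = 1/1558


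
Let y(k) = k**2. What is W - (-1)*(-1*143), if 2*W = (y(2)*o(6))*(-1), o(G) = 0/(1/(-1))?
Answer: -143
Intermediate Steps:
o(G) = 0 (o(G) = 0/(-1) = 0*(-1) = 0)
W = 0 (W = ((2**2*0)*(-1))/2 = ((4*0)*(-1))/2 = (0*(-1))/2 = (1/2)*0 = 0)
W - (-1)*(-1*143) = 0 - (-1)*(-1*143) = 0 - (-1)*(-143) = 0 - 1*143 = 0 - 143 = -143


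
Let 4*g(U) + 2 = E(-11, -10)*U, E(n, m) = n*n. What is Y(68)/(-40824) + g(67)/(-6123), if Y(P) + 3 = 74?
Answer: -27718121/83321784 ≈ -0.33266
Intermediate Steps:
Y(P) = 71 (Y(P) = -3 + 74 = 71)
E(n, m) = n²
g(U) = -½ + 121*U/4 (g(U) = -½ + ((-11)²*U)/4 = -½ + (121*U)/4 = -½ + 121*U/4)
Y(68)/(-40824) + g(67)/(-6123) = 71/(-40824) + (-½ + (121/4)*67)/(-6123) = 71*(-1/40824) + (-½ + 8107/4)*(-1/6123) = -71/40824 + (8105/4)*(-1/6123) = -71/40824 - 8105/24492 = -27718121/83321784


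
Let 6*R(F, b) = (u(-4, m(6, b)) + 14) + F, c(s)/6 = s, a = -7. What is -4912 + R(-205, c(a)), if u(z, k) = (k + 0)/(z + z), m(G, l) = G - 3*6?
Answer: -59323/12 ≈ -4943.6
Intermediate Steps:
c(s) = 6*s
m(G, l) = -18 + G (m(G, l) = G - 18 = -18 + G)
u(z, k) = k/(2*z) (u(z, k) = k/((2*z)) = k*(1/(2*z)) = k/(2*z))
R(F, b) = 31/12 + F/6 (R(F, b) = (((1/2)*(-18 + 6)/(-4) + 14) + F)/6 = (((1/2)*(-12)*(-1/4) + 14) + F)/6 = ((3/2 + 14) + F)/6 = (31/2 + F)/6 = 31/12 + F/6)
-4912 + R(-205, c(a)) = -4912 + (31/12 + (1/6)*(-205)) = -4912 + (31/12 - 205/6) = -4912 - 379/12 = -59323/12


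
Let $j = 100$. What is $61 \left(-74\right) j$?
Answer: $-451400$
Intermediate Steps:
$61 \left(-74\right) j = 61 \left(-74\right) 100 = \left(-4514\right) 100 = -451400$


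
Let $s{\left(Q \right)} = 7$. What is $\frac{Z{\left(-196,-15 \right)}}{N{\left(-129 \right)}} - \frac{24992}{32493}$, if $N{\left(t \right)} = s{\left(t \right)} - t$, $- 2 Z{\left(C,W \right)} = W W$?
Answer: $- \frac{14108749}{8838096} \approx -1.5964$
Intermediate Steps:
$Z{\left(C,W \right)} = - \frac{W^{2}}{2}$ ($Z{\left(C,W \right)} = - \frac{W W}{2} = - \frac{W^{2}}{2}$)
$N{\left(t \right)} = 7 - t$
$\frac{Z{\left(-196,-15 \right)}}{N{\left(-129 \right)}} - \frac{24992}{32493} = \frac{\left(- \frac{1}{2}\right) \left(-15\right)^{2}}{7 - -129} - \frac{24992}{32493} = \frac{\left(- \frac{1}{2}\right) 225}{7 + 129} - \frac{24992}{32493} = - \frac{225}{2 \cdot 136} - \frac{24992}{32493} = \left(- \frac{225}{2}\right) \frac{1}{136} - \frac{24992}{32493} = - \frac{225}{272} - \frac{24992}{32493} = - \frac{14108749}{8838096}$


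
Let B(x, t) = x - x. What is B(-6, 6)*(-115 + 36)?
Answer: 0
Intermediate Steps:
B(x, t) = 0
B(-6, 6)*(-115 + 36) = 0*(-115 + 36) = 0*(-79) = 0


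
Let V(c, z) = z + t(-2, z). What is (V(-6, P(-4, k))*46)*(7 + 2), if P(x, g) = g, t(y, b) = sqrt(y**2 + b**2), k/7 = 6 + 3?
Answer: 26082 + 414*sqrt(3973) ≈ 52177.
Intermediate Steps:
k = 63 (k = 7*(6 + 3) = 7*9 = 63)
t(y, b) = sqrt(b**2 + y**2)
V(c, z) = z + sqrt(4 + z**2) (V(c, z) = z + sqrt(z**2 + (-2)**2) = z + sqrt(z**2 + 4) = z + sqrt(4 + z**2))
(V(-6, P(-4, k))*46)*(7 + 2) = ((63 + sqrt(4 + 63**2))*46)*(7 + 2) = ((63 + sqrt(4 + 3969))*46)*9 = ((63 + sqrt(3973))*46)*9 = (2898 + 46*sqrt(3973))*9 = 26082 + 414*sqrt(3973)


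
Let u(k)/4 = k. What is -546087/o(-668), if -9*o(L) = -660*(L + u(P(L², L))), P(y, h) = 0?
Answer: 1638261/146960 ≈ 11.148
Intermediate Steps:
u(k) = 4*k
o(L) = 220*L/3 (o(L) = -(-220)*(L + 4*0)/3 = -(-220)*(L + 0)/3 = -(-220)*L/3 = 220*L/3)
-546087/o(-668) = -546087/((220/3)*(-668)) = -546087/(-146960/3) = -546087*(-3/146960) = 1638261/146960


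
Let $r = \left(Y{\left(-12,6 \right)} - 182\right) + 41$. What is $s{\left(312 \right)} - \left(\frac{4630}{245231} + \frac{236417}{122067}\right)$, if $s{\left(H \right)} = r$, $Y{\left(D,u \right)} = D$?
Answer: $- \frac{4638537656518}{29934612477} \approx -154.96$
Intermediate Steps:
$r = -153$ ($r = \left(-12 - 182\right) + 41 = -194 + 41 = -153$)
$s{\left(H \right)} = -153$
$s{\left(312 \right)} - \left(\frac{4630}{245231} + \frac{236417}{122067}\right) = -153 - \left(\frac{4630}{245231} + \frac{236417}{122067}\right) = -153 - \frac{58541947537}{29934612477} = - \frac{4638537656518}{29934612477}$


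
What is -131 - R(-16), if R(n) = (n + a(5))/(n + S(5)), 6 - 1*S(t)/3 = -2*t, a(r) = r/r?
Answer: -4177/32 ≈ -130.53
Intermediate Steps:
a(r) = 1
S(t) = 18 + 6*t (S(t) = 18 - (-6)*t = 18 + 6*t)
R(n) = (1 + n)/(48 + n) (R(n) = (n + 1)/(n + (18 + 6*5)) = (1 + n)/(n + (18 + 30)) = (1 + n)/(n + 48) = (1 + n)/(48 + n))
-131 - R(-16) = -131 - (1 - 16)/(48 - 16) = -131 - (-15)/32 = -131 - 1*(-15/32) = -131 + 15/32 = -4177/32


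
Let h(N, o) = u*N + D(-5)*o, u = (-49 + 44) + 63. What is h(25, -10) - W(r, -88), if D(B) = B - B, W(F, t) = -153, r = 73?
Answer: 1603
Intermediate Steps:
u = 58 (u = -5 + 63 = 58)
D(B) = 0
h(N, o) = 58*N (h(N, o) = 58*N + 0*o = 58*N + 0 = 58*N)
h(25, -10) - W(r, -88) = 58*25 - 1*(-153) = 1450 + 153 = 1603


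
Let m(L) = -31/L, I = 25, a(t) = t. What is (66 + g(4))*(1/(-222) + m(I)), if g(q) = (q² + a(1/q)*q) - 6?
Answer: -531839/5550 ≈ -95.827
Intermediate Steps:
g(q) = -5 + q² (g(q) = (q² + q/q) - 6 = (q² + 1) - 6 = (1 + q²) - 6 = -5 + q²)
(66 + g(4))*(1/(-222) + m(I)) = (66 + (-5 + 4²))*(1/(-222) - 31/25) = (66 + (-5 + 16))*(-1/222 - 31*1/25) = (66 + 11)*(-1/222 - 31/25) = 77*(-6907/5550) = -531839/5550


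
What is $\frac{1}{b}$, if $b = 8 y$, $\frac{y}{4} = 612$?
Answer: $\frac{1}{19584} \approx 5.1062 \cdot 10^{-5}$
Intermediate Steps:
$y = 2448$ ($y = 4 \cdot 612 = 2448$)
$b = 19584$ ($b = 8 \cdot 2448 = 19584$)
$\frac{1}{b} = \frac{1}{19584}$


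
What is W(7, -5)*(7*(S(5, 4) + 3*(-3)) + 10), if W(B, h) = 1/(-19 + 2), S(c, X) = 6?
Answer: 11/17 ≈ 0.64706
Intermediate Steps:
W(B, h) = -1/17 (W(B, h) = 1/(-17) = -1/17)
W(7, -5)*(7*(S(5, 4) + 3*(-3)) + 10) = -(7*(6 + 3*(-3)) + 10)/17 = -(7*(6 - 9) + 10)/17 = -(7*(-3) + 10)/17 = -(-21 + 10)/17 = -1/17*(-11) = 11/17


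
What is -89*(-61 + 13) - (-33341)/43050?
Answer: 26277563/6150 ≈ 4272.8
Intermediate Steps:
-89*(-61 + 13) - (-33341)/43050 = -89*(-48) - (-33341)/43050 = 4272 - 1*(-4763/6150) = 4272 + 4763/6150 = 26277563/6150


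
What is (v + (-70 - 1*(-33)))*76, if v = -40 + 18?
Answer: -4484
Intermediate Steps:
v = -22
(v + (-70 - 1*(-33)))*76 = (-22 + (-70 - 1*(-33)))*76 = (-22 + (-70 + 33))*76 = (-22 - 37)*76 = -59*76 = -4484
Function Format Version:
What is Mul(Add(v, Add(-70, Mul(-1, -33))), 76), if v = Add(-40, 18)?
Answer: -4484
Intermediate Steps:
v = -22
Mul(Add(v, Add(-70, Mul(-1, -33))), 76) = Mul(Add(-22, Add(-70, Mul(-1, -33))), 76) = Mul(Add(-22, Add(-70, 33)), 76) = Mul(Add(-22, -37), 76) = Mul(-59, 76) = -4484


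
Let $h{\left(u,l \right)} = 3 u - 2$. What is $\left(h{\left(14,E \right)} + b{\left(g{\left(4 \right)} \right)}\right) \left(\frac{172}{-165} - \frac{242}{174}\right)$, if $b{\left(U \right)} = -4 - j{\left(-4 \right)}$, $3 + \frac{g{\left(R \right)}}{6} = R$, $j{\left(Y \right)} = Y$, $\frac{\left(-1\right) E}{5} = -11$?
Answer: $- \frac{31048}{319} \approx -97.329$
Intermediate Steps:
$E = 55$ ($E = \left(-5\right) \left(-11\right) = 55$)
$g{\left(R \right)} = -18 + 6 R$
$b{\left(U \right)} = 0$ ($b{\left(U \right)} = -4 - -4 = -4 + 4 = 0$)
$h{\left(u,l \right)} = -2 + 3 u$
$\left(h{\left(14,E \right)} + b{\left(g{\left(4 \right)} \right)}\right) \left(\frac{172}{-165} - \frac{242}{174}\right) = \left(\left(-2 + 3 \cdot 14\right) + 0\right) \left(\frac{172}{-165} - \frac{242}{174}\right) = \left(\left(-2 + 42\right) + 0\right) \left(172 \left(- \frac{1}{165}\right) - \frac{121}{87}\right) = \left(40 + 0\right) \left(- \frac{172}{165} - \frac{121}{87}\right) = 40 \left(- \frac{3881}{1595}\right) = - \frac{31048}{319}$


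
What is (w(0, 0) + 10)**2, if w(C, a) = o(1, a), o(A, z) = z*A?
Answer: 100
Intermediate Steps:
o(A, z) = A*z
w(C, a) = a (w(C, a) = 1*a = a)
(w(0, 0) + 10)**2 = (0 + 10)**2 = 10**2 = 100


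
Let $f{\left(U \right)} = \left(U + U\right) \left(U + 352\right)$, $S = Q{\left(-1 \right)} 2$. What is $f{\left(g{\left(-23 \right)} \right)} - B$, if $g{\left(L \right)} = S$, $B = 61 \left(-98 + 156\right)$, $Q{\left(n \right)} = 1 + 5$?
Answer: $5198$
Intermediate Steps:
$Q{\left(n \right)} = 6$
$B = 3538$ ($B = 61 \cdot 58 = 3538$)
$S = 12$ ($S = 6 \cdot 2 = 12$)
$g{\left(L \right)} = 12$
$f{\left(U \right)} = 2 U \left(352 + U\right)$
$f{\left(g{\left(-23 \right)} \right)} - B = 2 \cdot 12 \left(352 + 12\right) - 3538 = 2 \cdot 12 \cdot 364 - 3538 = 8736 - 3538 = 5198$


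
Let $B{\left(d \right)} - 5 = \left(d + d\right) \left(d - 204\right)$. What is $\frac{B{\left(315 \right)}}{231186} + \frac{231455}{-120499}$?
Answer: $- \frac{45082058065}{27857681814} \approx -1.6183$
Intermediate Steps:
$B{\left(d \right)} = 5 + 2 d \left(-204 + d\right)$ ($B{\left(d \right)} = 5 + \left(d + d\right) \left(d - 204\right) = 5 + 2 d \left(-204 + d\right)$)
$\frac{B{\left(315 \right)}}{231186} + \frac{231455}{-120499} = \frac{5 - 128520 + 2 \cdot 315^{2}}{231186} + \frac{231455}{-120499} = \left(5 - 128520 + 2 \cdot 99225\right) \frac{1}{231186} + 231455 \left(- \frac{1}{120499}\right) = \left(5 - 128520 + 198450\right) \frac{1}{231186} - \frac{231455}{120499} = 69935 \cdot \frac{1}{231186} - \frac{231455}{120499} = \frac{69935}{231186} - \frac{231455}{120499} = - \frac{45082058065}{27857681814}$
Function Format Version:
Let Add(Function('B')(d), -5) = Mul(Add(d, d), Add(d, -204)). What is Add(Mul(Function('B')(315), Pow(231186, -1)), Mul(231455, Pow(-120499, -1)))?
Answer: Rational(-45082058065, 27857681814) ≈ -1.6183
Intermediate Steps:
Function('B')(d) = Add(5, Mul(2, d, Add(-204, d))) (Function('B')(d) = Add(5, Mul(Add(d, d), Add(d, -204))) = Add(5, Mul(Mul(2, d), Add(-204, d))) = Add(5, Mul(2, d, Add(-204, d))))
Add(Mul(Function('B')(315), Pow(231186, -1)), Mul(231455, Pow(-120499, -1))) = Add(Mul(Add(5, Mul(-408, 315), Mul(2, Pow(315, 2))), Pow(231186, -1)), Mul(231455, Pow(-120499, -1))) = Add(Mul(Add(5, -128520, Mul(2, 99225)), Rational(1, 231186)), Mul(231455, Rational(-1, 120499))) = Add(Mul(Add(5, -128520, 198450), Rational(1, 231186)), Rational(-231455, 120499)) = Add(Mul(69935, Rational(1, 231186)), Rational(-231455, 120499)) = Add(Rational(69935, 231186), Rational(-231455, 120499)) = Rational(-45082058065, 27857681814)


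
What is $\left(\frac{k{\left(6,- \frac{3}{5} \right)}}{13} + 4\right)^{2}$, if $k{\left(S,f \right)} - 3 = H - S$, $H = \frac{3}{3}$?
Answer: $\frac{2500}{169} \approx 14.793$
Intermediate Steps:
$H = 1$ ($H = 3 \cdot \frac{1}{3} = 1$)
$k{\left(S,f \right)} = 4 - S$ ($k{\left(S,f \right)} = 3 - \left(-1 + S\right) = 4 - S$)
$\left(\frac{k{\left(6,- \frac{3}{5} \right)}}{13} + 4\right)^{2} = \left(\frac{4 - 6}{13} + 4\right)^{2} = \left(\left(4 - 6\right) \frac{1}{13} + 4\right)^{2} = \left(\left(-2\right) \frac{1}{13} + 4\right)^{2} = \left(- \frac{2}{13} + 4\right)^{2} = \left(\frac{50}{13}\right)^{2} = \frac{2500}{169}$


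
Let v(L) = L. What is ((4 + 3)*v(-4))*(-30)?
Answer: 840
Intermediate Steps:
((4 + 3)*v(-4))*(-30) = ((4 + 3)*(-4))*(-30) = (7*(-4))*(-30) = -28*(-30) = 840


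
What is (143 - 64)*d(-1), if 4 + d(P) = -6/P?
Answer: 158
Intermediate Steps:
d(P) = -4 - 6/P
(143 - 64)*d(-1) = (143 - 64)*(-4 - 6/(-1)) = 79*(-4 - 6*(-1)) = 79*(-4 + 6) = 79*2 = 158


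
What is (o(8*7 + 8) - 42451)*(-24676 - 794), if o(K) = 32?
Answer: 1080411930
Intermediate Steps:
(o(8*7 + 8) - 42451)*(-24676 - 794) = (32 - 42451)*(-24676 - 794) = -42419*(-25470) = 1080411930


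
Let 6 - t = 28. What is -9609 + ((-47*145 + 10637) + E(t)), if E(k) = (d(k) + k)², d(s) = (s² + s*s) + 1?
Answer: 891022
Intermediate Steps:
t = -22 (t = 6 - 1*28 = 6 - 28 = -22)
d(s) = 1 + 2*s² (d(s) = (s² + s²) + 1 = 2*s² + 1 = 1 + 2*s²)
E(k) = (1 + k + 2*k²)² (E(k) = ((1 + 2*k²) + k)² = (1 + k + 2*k²)²)
-9609 + ((-47*145 + 10637) + E(t)) = -9609 + ((-47*145 + 10637) + (1 - 22 + 2*(-22)²)²) = -9609 + ((-6815 + 10637) + (1 - 22 + 2*484)²) = -9609 + (3822 + (1 - 22 + 968)²) = -9609 + (3822 + 947²) = -9609 + (3822 + 896809) = -9609 + 900631 = 891022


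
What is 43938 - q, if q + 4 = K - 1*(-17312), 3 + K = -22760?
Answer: 49393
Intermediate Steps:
K = -22763 (K = -3 - 22760 = -22763)
q = -5455 (q = -4 + (-22763 - 1*(-17312)) = -4 + (-22763 + 17312) = -4 - 5451 = -5455)
43938 - q = 43938 - 1*(-5455) = 43938 + 5455 = 49393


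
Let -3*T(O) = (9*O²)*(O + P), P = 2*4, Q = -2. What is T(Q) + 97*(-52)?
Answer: -5116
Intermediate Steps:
P = 8
T(O) = -3*O²*(8 + O) (T(O) = -9*O²*(O + 8)/3 = -9*O²*(8 + O)/3 = -3*O²*(8 + O))
T(Q) + 97*(-52) = 3*(-2)²*(-8 - 1*(-2)) + 97*(-52) = 3*4*(-8 + 2) - 5044 = 3*4*(-6) - 5044 = -72 - 5044 = -5116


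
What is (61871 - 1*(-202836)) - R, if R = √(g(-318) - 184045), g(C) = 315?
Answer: 264707 - I*√183730 ≈ 2.6471e+5 - 428.64*I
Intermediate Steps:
R = I*√183730 (R = √(315 - 184045) = √(-183730) = I*√183730 ≈ 428.64*I)
(61871 - 1*(-202836)) - R = (61871 - 1*(-202836)) - I*√183730 = (61871 + 202836) - I*√183730 = 264707 - I*√183730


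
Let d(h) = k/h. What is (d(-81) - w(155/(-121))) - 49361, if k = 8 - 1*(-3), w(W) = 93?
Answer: -4005785/81 ≈ -49454.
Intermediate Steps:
k = 11 (k = 8 + 3 = 11)
d(h) = 11/h
(d(-81) - w(155/(-121))) - 49361 = (11/(-81) - 1*93) - 49361 = (11*(-1/81) - 93) - 49361 = (-11/81 - 93) - 49361 = -7544/81 - 49361 = -4005785/81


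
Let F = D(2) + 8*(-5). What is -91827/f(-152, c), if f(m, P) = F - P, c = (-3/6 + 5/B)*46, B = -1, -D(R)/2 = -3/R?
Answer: -3401/8 ≈ -425.13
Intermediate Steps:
D(R) = 6/R (D(R) = -(-6)/R = 6/R)
F = -37 (F = 6/2 + 8*(-5) = 6*(½) - 40 = 3 - 40 = -37)
c = -253 (c = (-3/6 + 5/(-1))*46 = (-3*⅙ + 5*(-1))*46 = (-½ - 5)*46 = -11/2*46 = -253)
f(m, P) = -37 - P
-91827/f(-152, c) = -91827/(-37 - 1*(-253)) = -91827/(-37 + 253) = -91827/216 = -91827*1/216 = -3401/8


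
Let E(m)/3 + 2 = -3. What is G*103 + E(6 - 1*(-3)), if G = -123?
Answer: -12684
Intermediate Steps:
E(m) = -15 (E(m) = -6 + 3*(-3) = -6 - 9 = -15)
G*103 + E(6 - 1*(-3)) = -123*103 - 15 = -12669 - 15 = -12684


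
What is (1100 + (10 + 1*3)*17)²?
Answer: 1745041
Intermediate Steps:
(1100 + (10 + 1*3)*17)² = (1100 + (10 + 3)*17)² = (1100 + 13*17)² = (1100 + 221)² = 1321² = 1745041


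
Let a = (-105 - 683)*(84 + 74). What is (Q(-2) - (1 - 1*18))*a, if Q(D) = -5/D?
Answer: -2427828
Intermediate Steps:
a = -124504 (a = -788*158 = -124504)
(Q(-2) - (1 - 1*18))*a = (-5/(-2) - (1 - 1*18))*(-124504) = (-5*(-1/2) - (1 - 18))*(-124504) = (5/2 - 1*(-17))*(-124504) = (5/2 + 17)*(-124504) = (39/2)*(-124504) = -2427828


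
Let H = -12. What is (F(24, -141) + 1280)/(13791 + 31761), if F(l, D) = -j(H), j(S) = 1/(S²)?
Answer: 184319/6559488 ≈ 0.028100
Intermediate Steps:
j(S) = S⁻²
F(l, D) = -1/144 (F(l, D) = -1/(-12)² = -1*1/144 = -1/144)
(F(24, -141) + 1280)/(13791 + 31761) = (-1/144 + 1280)/(13791 + 31761) = (184319/144)/45552 = (184319/144)*(1/45552) = 184319/6559488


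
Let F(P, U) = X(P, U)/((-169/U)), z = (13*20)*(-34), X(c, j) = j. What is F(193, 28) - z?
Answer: 1493176/169 ≈ 8835.4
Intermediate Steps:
z = -8840 (z = 260*(-34) = -8840)
F(P, U) = -U**2/169 (F(P, U) = U/((-169/U)) = U*(-U/169) = -U**2/169)
F(193, 28) - z = -1/169*28**2 - 1*(-8840) = -1/169*784 + 8840 = -784/169 + 8840 = 1493176/169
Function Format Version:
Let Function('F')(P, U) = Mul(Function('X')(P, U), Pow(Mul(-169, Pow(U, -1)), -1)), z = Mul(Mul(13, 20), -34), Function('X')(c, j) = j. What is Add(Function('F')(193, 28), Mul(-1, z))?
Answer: Rational(1493176, 169) ≈ 8835.4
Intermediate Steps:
z = -8840 (z = Mul(260, -34) = -8840)
Function('F')(P, U) = Mul(Rational(-1, 169), Pow(U, 2)) (Function('F')(P, U) = Mul(U, Pow(Mul(-169, Pow(U, -1)), -1)) = Mul(U, Mul(Rational(-1, 169), U)) = Mul(Rational(-1, 169), Pow(U, 2)))
Add(Function('F')(193, 28), Mul(-1, z)) = Add(Mul(Rational(-1, 169), Pow(28, 2)), Mul(-1, -8840)) = Add(Mul(Rational(-1, 169), 784), 8840) = Add(Rational(-784, 169), 8840) = Rational(1493176, 169)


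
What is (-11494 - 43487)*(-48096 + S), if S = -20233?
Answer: 3756796749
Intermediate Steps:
(-11494 - 43487)*(-48096 + S) = (-11494 - 43487)*(-48096 - 20233) = -54981*(-68329) = 3756796749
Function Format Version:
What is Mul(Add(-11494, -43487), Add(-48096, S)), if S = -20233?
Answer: 3756796749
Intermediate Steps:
Mul(Add(-11494, -43487), Add(-48096, S)) = Mul(Add(-11494, -43487), Add(-48096, -20233)) = Mul(-54981, -68329) = 3756796749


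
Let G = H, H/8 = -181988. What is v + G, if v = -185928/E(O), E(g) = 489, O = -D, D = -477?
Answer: -237374328/163 ≈ -1.4563e+6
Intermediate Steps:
H = -1455904 (H = 8*(-181988) = -1455904)
G = -1455904
O = 477 (O = -1*(-477) = 477)
v = -61976/163 (v = -185928/489 = -185928*1/489 = -61976/163 ≈ -380.22)
v + G = -61976/163 - 1455904 = -237374328/163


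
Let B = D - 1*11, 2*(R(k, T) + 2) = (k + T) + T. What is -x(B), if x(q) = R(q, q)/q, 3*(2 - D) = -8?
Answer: -69/38 ≈ -1.8158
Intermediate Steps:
D = 14/3 (D = 2 - ⅓*(-8) = 2 + 8/3 = 14/3 ≈ 4.6667)
R(k, T) = -2 + T + k/2 (R(k, T) = -2 + ((k + T) + T)/2 = -2 + ((T + k) + T)/2 = -2 + (k + 2*T)/2 = -2 + (T + k/2) = -2 + T + k/2)
B = -19/3 (B = 14/3 - 1*11 = 14/3 - 11 = -19/3 ≈ -6.3333)
x(q) = (-2 + 3*q/2)/q (x(q) = (-2 + q + q/2)/q = (-2 + 3*q/2)/q)
-x(B) = -(3/2 - 2/(-19/3)) = -(3/2 - 2*(-3/19)) = -(3/2 + 6/19) = -1*69/38 = -69/38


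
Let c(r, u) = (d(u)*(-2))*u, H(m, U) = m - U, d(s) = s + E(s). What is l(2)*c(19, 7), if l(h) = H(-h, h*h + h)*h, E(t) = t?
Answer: 3136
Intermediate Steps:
d(s) = 2*s (d(s) = s + s = 2*s)
c(r, u) = -4*u² (c(r, u) = ((2*u)*(-2))*u = (-4*u)*u = -4*u²)
l(h) = h*(-h² - 2*h) (l(h) = (-h - (h*h + h))*h = (-h - (h² + h))*h = (-h - (h + h²))*h = (-h + (-h - h²))*h = (-h² - 2*h)*h = h*(-h² - 2*h))
l(2)*c(19, 7) = (-1*2²*(2 + 2))*(-4*7²) = (-1*4*4)*(-4*49) = -16*(-196) = 3136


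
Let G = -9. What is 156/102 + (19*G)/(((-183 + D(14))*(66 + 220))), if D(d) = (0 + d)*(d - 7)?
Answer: 37351/24310 ≈ 1.5364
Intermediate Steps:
D(d) = d*(-7 + d)
156/102 + (19*G)/(((-183 + D(14))*(66 + 220))) = 156/102 + (19*(-9))/(((-183 + 14*(-7 + 14))*(66 + 220))) = 156*(1/102) - 171*1/(286*(-183 + 14*7)) = 26/17 - 171*1/(286*(-183 + 98)) = 26/17 - 171/((-85*286)) = 26/17 - 171/(-24310) = 26/17 - 171*(-1/24310) = 26/17 + 171/24310 = 37351/24310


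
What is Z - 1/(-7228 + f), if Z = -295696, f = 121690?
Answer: -33845955553/114462 ≈ -2.9570e+5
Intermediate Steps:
Z - 1/(-7228 + f) = -295696 - 1/(-7228 + 121690) = -295696 - 1/114462 = -33845955553/114462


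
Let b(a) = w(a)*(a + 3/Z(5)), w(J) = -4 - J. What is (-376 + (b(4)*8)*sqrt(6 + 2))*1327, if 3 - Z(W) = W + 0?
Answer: -498952 - 424640*sqrt(2) ≈ -1.0995e+6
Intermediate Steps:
Z(W) = 3 - W (Z(W) = 3 - (W + 0) = 3 - W)
b(a) = (-4 - a)*(-3/2 + a) (b(a) = (-4 - a)*(a + 3/(3 - 1*5)) = (-4 - a)*(a + 3/(3 - 5)) = (-4 - a)*(a + 3/(-2)) = (-4 - a)*(a + 3*(-1/2)) = (-4 - a)*(a - 3/2) = (-4 - a)*(-3/2 + a))
(-376 + (b(4)*8)*sqrt(6 + 2))*1327 = (-376 + ((6 - 1*4**2 - 5/2*4)*8)*sqrt(6 + 2))*1327 = (-376 + ((6 - 1*16 - 10)*8)*sqrt(8))*1327 = (-376 + ((6 - 16 - 10)*8)*(2*sqrt(2)))*1327 = (-376 + (-20*8)*(2*sqrt(2)))*1327 = (-376 - 320*sqrt(2))*1327 = -498952 - 424640*sqrt(2)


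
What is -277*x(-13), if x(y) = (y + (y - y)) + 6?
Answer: 1939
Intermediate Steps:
x(y) = 6 + y (x(y) = (y + 0) + 6 = y + 6 = 6 + y)
-277*x(-13) = -277*(6 - 13) = -277*(-7) = 1939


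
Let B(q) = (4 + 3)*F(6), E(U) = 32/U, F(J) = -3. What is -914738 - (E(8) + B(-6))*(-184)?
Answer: -917866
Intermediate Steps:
B(q) = -21 (B(q) = (4 + 3)*(-3) = 7*(-3) = -21)
-914738 - (E(8) + B(-6))*(-184) = -914738 - (32/8 - 21)*(-184) = -914738 - (32*(1/8) - 21)*(-184) = -914738 - (4 - 21)*(-184) = -914738 - (-17)*(-184) = -914738 - 1*3128 = -914738 - 3128 = -917866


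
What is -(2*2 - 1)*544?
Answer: -1632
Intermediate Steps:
-(2*2 - 1)*544 = -(4 - 1)*544 = -3*544 = -1*1632 = -1632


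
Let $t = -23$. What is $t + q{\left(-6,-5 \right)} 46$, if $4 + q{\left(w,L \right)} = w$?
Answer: $-483$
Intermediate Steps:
$q{\left(w,L \right)} = -4 + w$
$t + q{\left(-6,-5 \right)} 46 = -23 + \left(-4 - 6\right) 46 = -23 - 460 = -483$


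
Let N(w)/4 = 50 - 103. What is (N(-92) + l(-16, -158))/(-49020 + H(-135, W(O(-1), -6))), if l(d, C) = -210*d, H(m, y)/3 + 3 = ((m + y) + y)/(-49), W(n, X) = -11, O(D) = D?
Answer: -77126/1200975 ≈ -0.064219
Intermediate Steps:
N(w) = -212 (N(w) = 4*(50 - 103) = 4*(-53) = -212)
H(m, y) = -9 - 6*y/49 - 3*m/49 (H(m, y) = -9 + 3*(((m + y) + y)/(-49)) = -9 + 3*((m + 2*y)*(-1/49)) = -9 + 3*(-2*y/49 - m/49) = -9 + (-6*y/49 - 3*m/49) = -9 - 6*y/49 - 3*m/49)
(N(-92) + l(-16, -158))/(-49020 + H(-135, W(O(-1), -6))) = (-212 - 210*(-16))/(-49020 + (-9 - 6/49*(-11) - 3/49*(-135))) = (-212 + 3360)/(-49020 + (-9 + 66/49 + 405/49)) = 3148/(-49020 + 30/49) = 3148/(-2401950/49) = 3148*(-49/2401950) = -77126/1200975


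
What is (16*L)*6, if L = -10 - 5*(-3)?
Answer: 480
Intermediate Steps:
L = 5 (L = -10 - 1*(-15) = -10 + 15 = 5)
(16*L)*6 = (16*5)*6 = 80*6 = 480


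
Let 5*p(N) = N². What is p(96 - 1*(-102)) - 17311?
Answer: -47351/5 ≈ -9470.2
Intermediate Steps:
p(N) = N²/5
p(96 - 1*(-102)) - 17311 = (96 - 1*(-102))²/5 - 17311 = (96 + 102)²/5 - 17311 = (⅕)*198² - 17311 = (⅕)*39204 - 17311 = 39204/5 - 17311 = -47351/5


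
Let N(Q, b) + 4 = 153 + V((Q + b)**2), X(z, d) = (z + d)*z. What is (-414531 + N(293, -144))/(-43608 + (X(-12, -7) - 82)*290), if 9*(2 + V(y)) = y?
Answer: 3707255/11412 ≈ 324.86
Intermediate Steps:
V(y) = -2 + y/9
X(z, d) = z*(d + z) (X(z, d) = (d + z)*z = z*(d + z))
N(Q, b) = 147 + (Q + b)**2/9 (N(Q, b) = -4 + (153 + (-2 + (Q + b)**2/9)) = -4 + (151 + (Q + b)**2/9) = 147 + (Q + b)**2/9)
(-414531 + N(293, -144))/(-43608 + (X(-12, -7) - 82)*290) = (-414531 + (147 + (293 - 144)**2/9))/(-43608 + (-12*(-7 - 12) - 82)*290) = (-414531 + (147 + (1/9)*149**2))/(-43608 + (-12*(-19) - 82)*290) = (-414531 + (147 + (1/9)*22201))/(-43608 + (228 - 82)*290) = (-414531 + (147 + 22201/9))/(-43608 + 146*290) = (-414531 + 23524/9)/(-43608 + 42340) = -3707255/9/(-1268) = -3707255/9*(-1/1268) = 3707255/11412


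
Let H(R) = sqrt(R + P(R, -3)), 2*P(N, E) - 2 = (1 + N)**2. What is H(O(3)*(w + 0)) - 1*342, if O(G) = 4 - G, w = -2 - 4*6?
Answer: -342 + 5*sqrt(46)/2 ≈ -325.04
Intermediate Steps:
w = -26 (w = -2 - 24 = -26)
P(N, E) = 1 + (1 + N)**2/2
H(R) = sqrt(1 + R + (1 + R)**2/2) (H(R) = sqrt(R + (1 + (1 + R)**2/2)) = sqrt(1 + R + (1 + R)**2/2))
H(O(3)*(w + 0)) - 1*342 = sqrt(6 + 2*((4 - 1*3)*(-26 + 0))**2 + 8*((4 - 1*3)*(-26 + 0)))/2 - 1*342 = sqrt(6 + 2*((4 - 3)*(-26))**2 + 8*((4 - 3)*(-26)))/2 - 342 = sqrt(6 + 2*(1*(-26))**2 + 8*(1*(-26)))/2 - 342 = sqrt(6 + 2*(-26)**2 + 8*(-26))/2 - 342 = sqrt(6 + 2*676 - 208)/2 - 342 = sqrt(6 + 1352 - 208)/2 - 342 = sqrt(1150)/2 - 342 = (5*sqrt(46))/2 - 342 = 5*sqrt(46)/2 - 342 = -342 + 5*sqrt(46)/2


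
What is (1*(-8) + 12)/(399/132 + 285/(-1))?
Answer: -176/12407 ≈ -0.014186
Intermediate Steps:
(1*(-8) + 12)/(399/132 + 285/(-1)) = (-8 + 12)/(399*(1/132) + 285*(-1)) = 4/(133/44 - 285) = 4/(-12407/44) = 4*(-44/12407) = -176/12407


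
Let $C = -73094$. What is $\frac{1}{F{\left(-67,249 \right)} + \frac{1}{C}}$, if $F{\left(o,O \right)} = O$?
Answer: $\frac{73094}{18200405} \approx 0.0040161$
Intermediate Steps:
$\frac{1}{F{\left(-67,249 \right)} + \frac{1}{C}} = \frac{1}{249 + \frac{1}{-73094}} = \frac{1}{249 - \frac{1}{73094}} = \frac{1}{\frac{18200405}{73094}} = \frac{73094}{18200405}$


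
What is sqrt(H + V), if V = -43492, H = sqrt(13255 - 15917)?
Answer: sqrt(-43492 + 11*I*sqrt(22)) ≈ 0.124 + 208.55*I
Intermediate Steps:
H = 11*I*sqrt(22) (H = sqrt(-2662) = 11*I*sqrt(22) ≈ 51.595*I)
sqrt(H + V) = sqrt(11*I*sqrt(22) - 43492) = sqrt(-43492 + 11*I*sqrt(22))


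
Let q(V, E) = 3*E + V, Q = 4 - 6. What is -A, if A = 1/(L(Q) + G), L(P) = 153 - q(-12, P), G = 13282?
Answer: -1/13453 ≈ -7.4333e-5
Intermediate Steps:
Q = -2
q(V, E) = V + 3*E
L(P) = 165 - 3*P (L(P) = 153 - (-12 + 3*P) = 153 + (12 - 3*P) = 165 - 3*P)
A = 1/13453 (A = 1/((165 - 3*(-2)) + 13282) = 1/((165 + 6) + 13282) = 1/(171 + 13282) = 1/13453 ≈ 7.4333e-5)
-A = -1*1/13453 = -1/13453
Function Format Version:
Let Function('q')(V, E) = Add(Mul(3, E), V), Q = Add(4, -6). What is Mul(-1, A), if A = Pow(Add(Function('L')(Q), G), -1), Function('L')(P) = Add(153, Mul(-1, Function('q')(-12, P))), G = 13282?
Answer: Rational(-1, 13453) ≈ -7.4333e-5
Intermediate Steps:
Q = -2
Function('q')(V, E) = Add(V, Mul(3, E))
Function('L')(P) = Add(165, Mul(-3, P)) (Function('L')(P) = Add(153, Mul(-1, Add(-12, Mul(3, P)))) = Add(153, Add(12, Mul(-3, P))) = Add(165, Mul(-3, P)))
A = Rational(1, 13453) (A = Pow(Add(Add(165, Mul(-3, -2)), 13282), -1) = Pow(Add(Add(165, 6), 13282), -1) = Pow(Add(171, 13282), -1) = Pow(13453, -1) = Rational(1, 13453) ≈ 7.4333e-5)
Mul(-1, A) = Mul(-1, Rational(1, 13453)) = Rational(-1, 13453)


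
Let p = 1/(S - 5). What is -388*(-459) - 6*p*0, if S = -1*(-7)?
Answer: 178092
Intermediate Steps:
S = 7
p = ½ (p = 1/(7 - 5) = 1/2 = ½ ≈ 0.50000)
-388*(-459) - 6*p*0 = -388*(-459) - 6*½*0 = 178092 - 3*0 = 178092 + 0 = 178092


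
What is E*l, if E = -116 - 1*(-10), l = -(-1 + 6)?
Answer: 530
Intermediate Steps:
l = -5 (l = -1*5 = -5)
E = -106 (E = -116 + 10 = -106)
E*l = -106*(-5) = 530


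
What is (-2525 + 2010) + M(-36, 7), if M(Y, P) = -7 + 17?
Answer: -505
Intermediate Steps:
M(Y, P) = 10
(-2525 + 2010) + M(-36, 7) = (-2525 + 2010) + 10 = -515 + 10 = -505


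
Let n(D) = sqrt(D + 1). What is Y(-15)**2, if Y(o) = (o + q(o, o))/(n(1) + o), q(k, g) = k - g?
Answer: 225/(15 - sqrt(2))**2 ≈ 1.2190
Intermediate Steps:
n(D) = sqrt(1 + D)
Y(o) = o/(o + sqrt(2)) (Y(o) = (o + (o - o))/(sqrt(1 + 1) + o) = (o + 0)/(sqrt(2) + o) = o/(o + sqrt(2)))
Y(-15)**2 = (-15/(-15 + sqrt(2)))**2 = 225/(-15 + sqrt(2))**2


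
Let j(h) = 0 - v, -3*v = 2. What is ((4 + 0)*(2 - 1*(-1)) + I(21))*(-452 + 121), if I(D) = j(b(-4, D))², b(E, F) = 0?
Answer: -37072/9 ≈ -4119.1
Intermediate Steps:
v = -⅔ (v = -⅓*2 = -⅔ ≈ -0.66667)
j(h) = ⅔ (j(h) = 0 - 1*(-⅔) = 0 + ⅔ = ⅔)
I(D) = 4/9 (I(D) = (⅔)² = 4/9)
((4 + 0)*(2 - 1*(-1)) + I(21))*(-452 + 121) = ((4 + 0)*(2 - 1*(-1)) + 4/9)*(-452 + 121) = (4*(2 + 1) + 4/9)*(-331) = (4*3 + 4/9)*(-331) = (12 + 4/9)*(-331) = (112/9)*(-331) = -37072/9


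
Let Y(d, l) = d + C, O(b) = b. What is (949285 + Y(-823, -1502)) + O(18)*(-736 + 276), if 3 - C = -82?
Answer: 940267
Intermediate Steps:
C = 85 (C = 3 - 1*(-82) = 3 + 82 = 85)
Y(d, l) = 85 + d (Y(d, l) = d + 85 = 85 + d)
(949285 + Y(-823, -1502)) + O(18)*(-736 + 276) = (949285 + (85 - 823)) + 18*(-736 + 276) = (949285 - 738) + 18*(-460) = 948547 - 8280 = 940267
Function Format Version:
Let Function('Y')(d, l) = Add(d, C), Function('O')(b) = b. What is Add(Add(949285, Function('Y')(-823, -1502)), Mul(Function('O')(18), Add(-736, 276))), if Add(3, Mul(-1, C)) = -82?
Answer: 940267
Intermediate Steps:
C = 85 (C = Add(3, Mul(-1, -82)) = Add(3, 82) = 85)
Function('Y')(d, l) = Add(85, d) (Function('Y')(d, l) = Add(d, 85) = Add(85, d))
Add(Add(949285, Function('Y')(-823, -1502)), Mul(Function('O')(18), Add(-736, 276))) = Add(Add(949285, Add(85, -823)), Mul(18, Add(-736, 276))) = Add(Add(949285, -738), Mul(18, -460)) = Add(948547, -8280) = 940267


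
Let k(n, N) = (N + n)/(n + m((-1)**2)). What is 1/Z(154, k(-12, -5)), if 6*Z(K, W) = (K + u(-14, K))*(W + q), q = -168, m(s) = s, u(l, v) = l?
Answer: -33/128170 ≈ -0.00025747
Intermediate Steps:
k(n, N) = (N + n)/(1 + n) (k(n, N) = (N + n)/(n + (-1)**2) = (N + n)/(n + 1) = (N + n)/(1 + n))
Z(K, W) = (-168 + W)*(-14 + K)/6 (Z(K, W) = ((K - 14)*(W - 168))/6 = ((-14 + K)*(-168 + W))/6 = ((-168 + W)*(-14 + K))/6 = (-168 + W)*(-14 + K)/6)
1/Z(154, k(-12, -5)) = 1/(392 - 28*154 - 7*(-5 - 12)/(3*(1 - 12)) + (1/6)*154*((-5 - 12)/(1 - 12))) = 1/(392 - 4312 - 7*(-17)/(3*(-11)) + (1/6)*154*(-17/(-11))) = 1/(392 - 4312 - (-7)*(-17)/33 + (1/6)*154*(-1/11*(-17))) = 1/(392 - 4312 - 7/3*17/11 + (1/6)*154*(17/11)) = 1/(392 - 4312 - 119/33 + 119/3) = 1/(-128170/33) = -33/128170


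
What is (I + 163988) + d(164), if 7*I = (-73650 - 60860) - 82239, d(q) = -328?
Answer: 928871/7 ≈ 1.3270e+5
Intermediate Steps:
I = -216749/7 (I = ((-73650 - 60860) - 82239)/7 = (-134510 - 82239)/7 = (⅐)*(-216749) = -216749/7 ≈ -30964.)
(I + 163988) + d(164) = (-216749/7 + 163988) - 328 = 931167/7 - 328 = 928871/7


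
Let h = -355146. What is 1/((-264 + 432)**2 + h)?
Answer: -1/326922 ≈ -3.0588e-6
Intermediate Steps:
1/((-264 + 432)**2 + h) = 1/((-264 + 432)**2 - 355146) = 1/(168**2 - 355146) = 1/(28224 - 355146) = 1/(-326922) = -1/326922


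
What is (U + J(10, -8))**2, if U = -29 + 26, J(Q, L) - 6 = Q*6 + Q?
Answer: 5329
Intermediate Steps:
J(Q, L) = 6 + 7*Q (J(Q, L) = 6 + (Q*6 + Q) = 6 + (6*Q + Q) = 6 + 7*Q)
U = -3
(U + J(10, -8))**2 = (-3 + (6 + 7*10))**2 = (-3 + (6 + 70))**2 = (-3 + 76)**2 = 73**2 = 5329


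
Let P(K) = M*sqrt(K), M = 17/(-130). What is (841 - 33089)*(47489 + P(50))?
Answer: -1531425272 + 274108*sqrt(2)/13 ≈ -1.5314e+9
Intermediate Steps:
M = -17/130 (M = 17*(-1/130) = -17/130 ≈ -0.13077)
P(K) = -17*sqrt(K)/130
(841 - 33089)*(47489 + P(50)) = (841 - 33089)*(47489 - 17*sqrt(2)/26) = -32248*(47489 - 17*sqrt(2)/26) = -1531425272 + 274108*sqrt(2)/13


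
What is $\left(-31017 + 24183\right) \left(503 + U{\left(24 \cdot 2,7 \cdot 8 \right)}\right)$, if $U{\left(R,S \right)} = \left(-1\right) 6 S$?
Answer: $-1141278$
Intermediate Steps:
$U{\left(R,S \right)} = - 6 S$
$\left(-31017 + 24183\right) \left(503 + U{\left(24 \cdot 2,7 \cdot 8 \right)}\right) = \left(-31017 + 24183\right) \left(503 - 6 \cdot 7 \cdot 8\right) = - 6834 \left(503 - 336\right) = \left(-6834\right) 167 = -1141278$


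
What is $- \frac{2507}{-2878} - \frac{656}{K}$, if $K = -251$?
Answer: $\frac{2517225}{722378} \approx 3.4846$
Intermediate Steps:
$- \frac{2507}{-2878} - \frac{656}{K} = - \frac{2507}{-2878} - \frac{656}{-251} = \left(-2507\right) \left(- \frac{1}{2878}\right) - - \frac{656}{251} = \frac{2507}{2878} + \frac{656}{251} = \frac{2517225}{722378}$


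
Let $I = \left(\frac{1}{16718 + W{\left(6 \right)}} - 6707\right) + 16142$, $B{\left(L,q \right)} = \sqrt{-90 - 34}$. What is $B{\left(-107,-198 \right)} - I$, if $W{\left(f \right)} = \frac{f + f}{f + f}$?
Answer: $- \frac{157743766}{16719} + 2 i \sqrt{31} \approx -9435.0 + 11.136 i$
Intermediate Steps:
$W{\left(f \right)} = 1$ ($W{\left(f \right)} = \frac{2 f}{2 f} = 2 f \frac{1}{2 f} = 1$)
$B{\left(L,q \right)} = 2 i \sqrt{31}$ ($B{\left(L,q \right)} = \sqrt{-124} = 2 i \sqrt{31}$)
$I = \frac{157743766}{16719}$ ($I = \left(\frac{1}{16718 + 1} - 6707\right) + 16142 = \left(\frac{1}{16719} - 6707\right) + 16142 = - \frac{112134332}{16719} + 16142 = \frac{157743766}{16719} \approx 9435.0$)
$B{\left(-107,-198 \right)} - I = 2 i \sqrt{31} - \frac{157743766}{16719} = - \frac{157743766}{16719} + 2 i \sqrt{31}$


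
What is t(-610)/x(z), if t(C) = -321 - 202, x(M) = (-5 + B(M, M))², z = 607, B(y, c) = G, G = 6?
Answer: -523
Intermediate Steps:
B(y, c) = 6
x(M) = 1 (x(M) = (-5 + 6)² = 1² = 1)
t(C) = -523
t(-610)/x(z) = -523/1 = -523*1 = -523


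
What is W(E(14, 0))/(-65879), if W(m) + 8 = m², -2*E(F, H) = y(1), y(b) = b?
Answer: 31/263516 ≈ 0.00011764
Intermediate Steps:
E(F, H) = -½ (E(F, H) = -½*1 = -½)
W(m) = -8 + m²
W(E(14, 0))/(-65879) = (-8 + (-½)²)/(-65879) = (-8 + ¼)*(-1/65879) = -31/4*(-1/65879) = 31/263516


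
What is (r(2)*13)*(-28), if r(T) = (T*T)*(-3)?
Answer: 4368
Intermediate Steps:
r(T) = -3*T**2 (r(T) = T**2*(-3) = -3*T**2)
(r(2)*13)*(-28) = (-3*2**2*13)*(-28) = (-3*4*13)*(-28) = -12*13*(-28) = -156*(-28) = 4368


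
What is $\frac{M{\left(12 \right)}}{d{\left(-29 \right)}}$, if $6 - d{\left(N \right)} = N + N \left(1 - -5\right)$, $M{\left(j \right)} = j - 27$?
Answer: $- \frac{15}{209} \approx -0.07177$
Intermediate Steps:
$M{\left(j \right)} = -27 + j$
$d{\left(N \right)} = 6 - 7 N$ ($d{\left(N \right)} = 6 - \left(N + N \left(1 - -5\right)\right) = 6 - \left(N + N \left(1 + 5\right)\right) = 6 - \left(N + N 6\right) = 6 - \left(N + 6 N\right) = 6 - 7 N$)
$\frac{M{\left(12 \right)}}{d{\left(-29 \right)}} = \frac{-27 + 12}{6 - -203} = - \frac{15}{6 + 203} = - \frac{15}{209}$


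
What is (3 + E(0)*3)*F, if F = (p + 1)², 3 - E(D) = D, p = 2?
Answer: 108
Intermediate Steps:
E(D) = 3 - D
F = 9 (F = (2 + 1)² = 3² = 9)
(3 + E(0)*3)*F = (3 + (3 - 1*0)*3)*9 = (3 + (3 + 0)*3)*9 = (3 + 3*3)*9 = (3 + 9)*9 = 12*9 = 108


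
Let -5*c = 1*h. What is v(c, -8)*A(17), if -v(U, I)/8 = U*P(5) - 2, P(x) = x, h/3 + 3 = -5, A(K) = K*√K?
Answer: -2992*√17 ≈ -12336.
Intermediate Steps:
A(K) = K^(3/2)
h = -24 (h = -9 + 3*(-5) = -9 - 15 = -24)
c = 24/5 (c = -(-24)/5 = -⅕*(-24) = 24/5 ≈ 4.8000)
v(U, I) = 16 - 40*U (v(U, I) = -8*(U*5 - 2) = -8*(5*U - 2) = -8*(-2 + 5*U) = 16 - 40*U)
v(c, -8)*A(17) = (16 - 40*24/5)*17^(3/2) = (16 - 192)*(17*√17) = -2992*√17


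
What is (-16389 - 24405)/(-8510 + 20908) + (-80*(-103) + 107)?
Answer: 51722656/6199 ≈ 8343.7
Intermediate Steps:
(-16389 - 24405)/(-8510 + 20908) + (-80*(-103) + 107) = -40794/12398 + (8240 + 107) = -40794*1/12398 + 8347 = -20397/6199 + 8347 = 51722656/6199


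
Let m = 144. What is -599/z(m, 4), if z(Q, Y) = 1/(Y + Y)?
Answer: -4792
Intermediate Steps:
z(Q, Y) = 1/(2*Y)
-599/z(m, 4) = -599/((1/2)/4) = -599/((1/2)*(1/4)) = -599/1/8 = -599*8 = -4792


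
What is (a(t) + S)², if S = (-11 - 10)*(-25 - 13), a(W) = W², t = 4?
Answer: 662596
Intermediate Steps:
S = 798 (S = -21*(-38) = 798)
(a(t) + S)² = (4² + 798)² = (16 + 798)² = 814² = 662596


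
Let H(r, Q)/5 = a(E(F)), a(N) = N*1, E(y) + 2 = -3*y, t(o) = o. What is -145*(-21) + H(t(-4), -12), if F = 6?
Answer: 2945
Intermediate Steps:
E(y) = -2 - 3*y
a(N) = N
H(r, Q) = -100 (H(r, Q) = 5*(-2 - 3*6) = 5*(-2 - 18) = 5*(-20) = -100)
-145*(-21) + H(t(-4), -12) = -145*(-21) - 100 = 3045 - 100 = 2945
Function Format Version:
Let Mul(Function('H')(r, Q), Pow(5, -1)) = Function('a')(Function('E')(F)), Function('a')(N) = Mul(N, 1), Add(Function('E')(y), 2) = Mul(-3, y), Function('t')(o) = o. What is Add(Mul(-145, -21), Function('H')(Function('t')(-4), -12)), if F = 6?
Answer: 2945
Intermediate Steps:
Function('E')(y) = Add(-2, Mul(-3, y))
Function('a')(N) = N
Function('H')(r, Q) = -100 (Function('H')(r, Q) = Mul(5, Add(-2, Mul(-3, 6))) = Mul(5, Add(-2, -18)) = Mul(5, -20) = -100)
Add(Mul(-145, -21), Function('H')(Function('t')(-4), -12)) = Add(Mul(-145, -21), -100) = Add(3045, -100) = 2945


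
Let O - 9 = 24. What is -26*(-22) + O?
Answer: 605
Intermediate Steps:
O = 33 (O = 9 + 24 = 33)
-26*(-22) + O = -26*(-22) + 33 = 572 + 33 = 605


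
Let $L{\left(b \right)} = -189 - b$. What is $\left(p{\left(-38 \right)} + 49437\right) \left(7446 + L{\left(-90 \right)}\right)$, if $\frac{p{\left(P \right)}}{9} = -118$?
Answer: $355411125$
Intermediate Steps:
$p{\left(P \right)} = -1062$ ($p{\left(P \right)} = 9 \left(-118\right) = -1062$)
$\left(p{\left(-38 \right)} + 49437\right) \left(7446 + L{\left(-90 \right)}\right) = \left(-1062 + 49437\right) \left(7446 - 99\right) = 48375 \left(7446 + \left(-189 + 90\right)\right) = 48375 \left(7446 - 99\right) = 48375 \cdot 7347 = 355411125$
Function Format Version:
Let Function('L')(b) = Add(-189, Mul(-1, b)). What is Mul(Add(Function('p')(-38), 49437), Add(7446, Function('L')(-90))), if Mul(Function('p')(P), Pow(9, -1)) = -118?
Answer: 355411125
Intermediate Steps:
Function('p')(P) = -1062 (Function('p')(P) = Mul(9, -118) = -1062)
Mul(Add(Function('p')(-38), 49437), Add(7446, Function('L')(-90))) = Mul(Add(-1062, 49437), Add(7446, Add(-189, Mul(-1, -90)))) = Mul(48375, Add(7446, Add(-189, 90))) = Mul(48375, Add(7446, -99)) = Mul(48375, 7347) = 355411125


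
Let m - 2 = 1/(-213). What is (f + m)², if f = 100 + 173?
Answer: 3430913476/45369 ≈ 75622.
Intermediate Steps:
f = 273
m = 425/213 (m = 2 + 1/(-213) = 2 - 1/213 = 425/213 ≈ 1.9953)
(f + m)² = (273 + 425/213)² = (58574/213)² = 3430913476/45369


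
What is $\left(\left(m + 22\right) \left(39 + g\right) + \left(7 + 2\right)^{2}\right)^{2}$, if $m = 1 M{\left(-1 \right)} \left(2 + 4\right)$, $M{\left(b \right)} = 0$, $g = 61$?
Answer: $5202961$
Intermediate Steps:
$m = 0$ ($m = 1 \cdot 0 \left(2 + 4\right) = 0 \cdot 6 = 0$)
$\left(\left(m + 22\right) \left(39 + g\right) + \left(7 + 2\right)^{2}\right)^{2} = \left(\left(0 + 22\right) \left(39 + 61\right) + \left(7 + 2\right)^{2}\right)^{2} = \left(22 \cdot 100 + 9^{2}\right)^{2} = \left(2200 + 81\right)^{2} = 2281^{2} = 5202961$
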